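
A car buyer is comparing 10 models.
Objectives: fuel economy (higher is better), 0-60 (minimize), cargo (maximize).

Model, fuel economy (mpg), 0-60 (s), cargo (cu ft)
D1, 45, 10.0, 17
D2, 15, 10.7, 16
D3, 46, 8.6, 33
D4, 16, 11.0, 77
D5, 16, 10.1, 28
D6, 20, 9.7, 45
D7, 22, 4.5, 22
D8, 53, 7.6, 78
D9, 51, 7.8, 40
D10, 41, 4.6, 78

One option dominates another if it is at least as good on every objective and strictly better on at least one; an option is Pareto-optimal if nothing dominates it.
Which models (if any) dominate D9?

D8

D8: fuel economy 53≥51, 0-60 7.6≤7.8, cargo 78≥40 — dominates D9.
Others (D1, D2, D3, D4, D5, D6, D7, D10) are each worse than D9 on at least one objective.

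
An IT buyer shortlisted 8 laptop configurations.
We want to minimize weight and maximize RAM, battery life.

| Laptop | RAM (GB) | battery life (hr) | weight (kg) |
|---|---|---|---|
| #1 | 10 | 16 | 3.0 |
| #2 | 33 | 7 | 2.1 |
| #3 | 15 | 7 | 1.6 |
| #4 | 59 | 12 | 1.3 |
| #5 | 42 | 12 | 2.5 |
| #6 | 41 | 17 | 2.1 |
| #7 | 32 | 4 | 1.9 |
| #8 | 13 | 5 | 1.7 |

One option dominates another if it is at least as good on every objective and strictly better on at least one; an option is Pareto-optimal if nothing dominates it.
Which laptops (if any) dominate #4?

#1: worse on RAM (10 vs 59).
#2: worse on RAM (33 vs 59).
#3: worse on RAM (15 vs 59).
#5: worse on RAM (42 vs 59).
#6: worse on RAM (41 vs 59).
#7: worse on RAM (32 vs 59).
#8: worse on RAM (13 vs 59).
No option dominates #4.

none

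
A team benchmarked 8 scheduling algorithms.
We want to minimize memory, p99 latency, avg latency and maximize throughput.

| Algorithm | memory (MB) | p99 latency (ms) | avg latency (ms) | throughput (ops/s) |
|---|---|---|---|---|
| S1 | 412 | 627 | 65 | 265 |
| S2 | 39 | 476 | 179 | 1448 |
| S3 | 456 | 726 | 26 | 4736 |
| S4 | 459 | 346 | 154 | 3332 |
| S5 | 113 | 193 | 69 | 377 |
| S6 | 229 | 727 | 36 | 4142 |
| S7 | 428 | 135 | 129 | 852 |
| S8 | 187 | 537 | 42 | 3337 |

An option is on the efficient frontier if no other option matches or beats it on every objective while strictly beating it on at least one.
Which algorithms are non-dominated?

S2, S3, S4, S5, S6, S7, S8

S1: dominated by S8 (memory 187≤412, p99 latency 537≤627, avg latency 42≤65, throughput 3337≥265).
S2: not dominated (best memory).
S3: not dominated (best avg latency).
S4: not dominated.
S5: not dominated.
S6: not dominated.
S7: not dominated (best p99 latency).
S8: not dominated.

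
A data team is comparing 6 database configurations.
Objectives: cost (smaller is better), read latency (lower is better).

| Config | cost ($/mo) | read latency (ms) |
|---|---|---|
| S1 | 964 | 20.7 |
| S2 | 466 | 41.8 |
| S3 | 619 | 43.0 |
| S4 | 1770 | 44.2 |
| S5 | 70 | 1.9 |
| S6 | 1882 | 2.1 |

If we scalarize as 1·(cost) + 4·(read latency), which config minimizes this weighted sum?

S1: 1·964 + 4·20.7 = 1046.8
S2: 1·466 + 4·41.8 = 633.2
S3: 1·619 + 4·43.0 = 791.0
S4: 1·1770 + 4·44.2 = 1946.8
S5: 1·70 + 4·1.9 = 77.6
S6: 1·1882 + 4·2.1 = 1890.4
Lowest: S5 at 77.6.

S5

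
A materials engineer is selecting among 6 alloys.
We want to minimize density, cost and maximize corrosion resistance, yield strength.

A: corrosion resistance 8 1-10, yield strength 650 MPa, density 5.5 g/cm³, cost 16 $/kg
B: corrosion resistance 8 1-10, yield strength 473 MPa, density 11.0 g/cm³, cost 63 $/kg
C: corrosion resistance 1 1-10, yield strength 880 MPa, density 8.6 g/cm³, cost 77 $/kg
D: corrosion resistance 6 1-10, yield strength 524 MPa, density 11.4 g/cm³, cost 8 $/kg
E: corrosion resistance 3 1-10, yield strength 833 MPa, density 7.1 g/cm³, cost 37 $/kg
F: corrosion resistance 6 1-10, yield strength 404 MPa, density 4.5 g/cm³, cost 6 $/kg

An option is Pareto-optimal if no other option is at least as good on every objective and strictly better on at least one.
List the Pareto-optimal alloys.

A: not dominated.
B: dominated by A (corrosion resistance 8≥8, yield strength 650≥473, density 5.5≤11.0, cost 16≤63).
C: not dominated (best yield strength).
D: not dominated.
E: not dominated.
F: not dominated (best density).

A, C, D, E, F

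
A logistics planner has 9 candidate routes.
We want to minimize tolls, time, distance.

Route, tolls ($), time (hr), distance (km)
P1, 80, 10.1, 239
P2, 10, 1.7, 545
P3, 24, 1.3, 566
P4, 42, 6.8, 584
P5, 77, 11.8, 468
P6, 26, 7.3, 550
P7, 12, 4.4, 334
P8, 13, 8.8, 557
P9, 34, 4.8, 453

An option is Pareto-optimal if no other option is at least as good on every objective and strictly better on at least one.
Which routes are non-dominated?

P1: not dominated (best distance).
P2: not dominated (best tolls).
P3: not dominated (best time).
P4: dominated by P2 (tolls 10≤42, time 1.7≤6.8, distance 545≤584).
P5: dominated by P7 (tolls 12≤77, time 4.4≤11.8, distance 334≤468).
P6: dominated by P2 (tolls 10≤26, time 1.7≤7.3, distance 545≤550).
P7: not dominated.
P8: dominated by P2 (tolls 10≤13, time 1.7≤8.8, distance 545≤557).
P9: dominated by P7 (tolls 12≤34, time 4.4≤4.8, distance 334≤453).

P1, P2, P3, P7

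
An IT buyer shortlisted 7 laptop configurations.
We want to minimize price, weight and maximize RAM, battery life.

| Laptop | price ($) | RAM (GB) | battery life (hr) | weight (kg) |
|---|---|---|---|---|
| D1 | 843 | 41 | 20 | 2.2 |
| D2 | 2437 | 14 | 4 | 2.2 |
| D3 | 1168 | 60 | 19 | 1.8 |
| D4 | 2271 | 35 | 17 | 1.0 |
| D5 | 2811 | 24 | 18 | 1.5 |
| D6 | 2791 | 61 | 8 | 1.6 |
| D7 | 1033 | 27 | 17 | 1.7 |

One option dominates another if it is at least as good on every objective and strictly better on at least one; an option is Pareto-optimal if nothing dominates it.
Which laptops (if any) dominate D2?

D1, D3, D4, D7

D1: price 843≤2437, RAM 41≥14, battery life 20≥4, weight 2.2≤2.2 — dominates D2.
D3: price 1168≤2437, RAM 60≥14, battery life 19≥4, weight 1.8≤2.2 — dominates D2.
D4: price 2271≤2437, RAM 35≥14, battery life 17≥4, weight 1.0≤2.2 — dominates D2.
D7: price 1033≤2437, RAM 27≥14, battery life 17≥4, weight 1.7≤2.2 — dominates D2.
Others (D5, D6) are each worse than D2 on at least one objective.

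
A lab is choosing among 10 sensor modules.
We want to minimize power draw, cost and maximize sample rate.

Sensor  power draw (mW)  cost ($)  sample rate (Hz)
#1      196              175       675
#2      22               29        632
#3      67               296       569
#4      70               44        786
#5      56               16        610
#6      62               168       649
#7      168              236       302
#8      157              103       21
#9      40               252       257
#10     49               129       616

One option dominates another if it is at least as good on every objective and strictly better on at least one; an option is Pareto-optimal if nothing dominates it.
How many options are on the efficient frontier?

#1: dominated by #4 (power draw 70≤196, cost 44≤175, sample rate 786≥675).
#2: not dominated (best power draw).
#3: dominated by #2 (power draw 22≤67, cost 29≤296, sample rate 632≥569).
#4: not dominated (best sample rate).
#5: not dominated (best cost).
#6: not dominated.
#7: dominated by #2 (power draw 22≤168, cost 29≤236, sample rate 632≥302).
#8: dominated by #2 (power draw 22≤157, cost 29≤103, sample rate 632≥21).
#9: dominated by #2 (power draw 22≤40, cost 29≤252, sample rate 632≥257).
#10: dominated by #2 (power draw 22≤49, cost 29≤129, sample rate 632≥616).
Pareto-optimal: #2, #4, #5, #6 → 4.

4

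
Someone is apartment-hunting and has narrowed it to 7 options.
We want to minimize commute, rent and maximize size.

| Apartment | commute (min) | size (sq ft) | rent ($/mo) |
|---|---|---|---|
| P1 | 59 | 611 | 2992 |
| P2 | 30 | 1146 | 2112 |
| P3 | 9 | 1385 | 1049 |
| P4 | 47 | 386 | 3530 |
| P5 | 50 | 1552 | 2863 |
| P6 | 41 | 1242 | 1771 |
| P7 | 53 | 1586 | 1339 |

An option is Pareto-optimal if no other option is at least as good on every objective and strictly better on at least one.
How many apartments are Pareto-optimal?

3

P1: dominated by P2 (commute 30≤59, size 1146≥611, rent 2112≤2992).
P2: dominated by P3 (commute 9≤30, size 1385≥1146, rent 1049≤2112).
P3: not dominated (best commute).
P4: dominated by P2 (commute 30≤47, size 1146≥386, rent 2112≤3530).
P5: not dominated.
P6: dominated by P3 (commute 9≤41, size 1385≥1242, rent 1049≤1771).
P7: not dominated (best size).
Pareto-optimal: P3, P5, P7 → 3.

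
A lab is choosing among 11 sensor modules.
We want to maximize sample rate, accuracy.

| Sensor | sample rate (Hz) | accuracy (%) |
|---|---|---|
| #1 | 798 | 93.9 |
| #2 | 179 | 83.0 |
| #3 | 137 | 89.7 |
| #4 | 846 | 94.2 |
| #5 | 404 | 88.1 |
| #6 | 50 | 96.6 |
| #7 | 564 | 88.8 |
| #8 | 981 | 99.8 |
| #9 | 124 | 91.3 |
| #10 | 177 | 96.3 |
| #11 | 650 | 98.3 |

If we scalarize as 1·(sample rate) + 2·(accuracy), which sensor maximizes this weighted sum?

#1: 1·798 + 2·93.9 = 985.8
#2: 1·179 + 2·83.0 = 345.0
#3: 1·137 + 2·89.7 = 316.4
#4: 1·846 + 2·94.2 = 1034.4
#5: 1·404 + 2·88.1 = 580.2
#6: 1·50 + 2·96.6 = 243.2
#7: 1·564 + 2·88.8 = 741.6
#8: 1·981 + 2·99.8 = 1180.6
#9: 1·124 + 2·91.3 = 306.6
#10: 1·177 + 2·96.3 = 369.6
#11: 1·650 + 2·98.3 = 846.6
Highest: #8 at 1180.6.

#8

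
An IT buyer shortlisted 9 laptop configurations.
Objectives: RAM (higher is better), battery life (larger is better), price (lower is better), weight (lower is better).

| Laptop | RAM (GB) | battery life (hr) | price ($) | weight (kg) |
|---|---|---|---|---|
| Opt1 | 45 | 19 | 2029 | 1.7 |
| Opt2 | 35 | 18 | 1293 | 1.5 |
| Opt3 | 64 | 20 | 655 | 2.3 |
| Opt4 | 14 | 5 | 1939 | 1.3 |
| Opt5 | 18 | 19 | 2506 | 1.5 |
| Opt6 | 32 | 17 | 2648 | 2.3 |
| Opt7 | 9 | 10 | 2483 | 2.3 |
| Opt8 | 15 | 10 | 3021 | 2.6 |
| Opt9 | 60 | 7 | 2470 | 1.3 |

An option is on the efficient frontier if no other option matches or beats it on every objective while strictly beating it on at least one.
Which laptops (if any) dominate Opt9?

Opt1: worse on RAM (45 vs 60).
Opt2: worse on RAM (35 vs 60).
Opt3: worse on weight (2.3 vs 1.3).
Opt4: worse on RAM (14 vs 60).
Opt5: worse on RAM (18 vs 60).
Opt6: worse on RAM (32 vs 60).
Opt7: worse on RAM (9 vs 60).
Opt8: worse on RAM (15 vs 60).
No option dominates Opt9.

none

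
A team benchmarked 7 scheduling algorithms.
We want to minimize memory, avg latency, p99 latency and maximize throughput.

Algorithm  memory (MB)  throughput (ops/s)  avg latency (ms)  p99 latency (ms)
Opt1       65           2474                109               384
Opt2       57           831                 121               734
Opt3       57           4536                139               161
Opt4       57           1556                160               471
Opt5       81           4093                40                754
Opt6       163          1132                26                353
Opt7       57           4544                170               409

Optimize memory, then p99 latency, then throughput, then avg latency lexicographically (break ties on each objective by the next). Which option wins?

Opt3

First minimize memory: best is 57, kept {Opt2, Opt3, Opt4, Opt7}.
Then minimize p99 latency: best is 161, kept {Opt3}.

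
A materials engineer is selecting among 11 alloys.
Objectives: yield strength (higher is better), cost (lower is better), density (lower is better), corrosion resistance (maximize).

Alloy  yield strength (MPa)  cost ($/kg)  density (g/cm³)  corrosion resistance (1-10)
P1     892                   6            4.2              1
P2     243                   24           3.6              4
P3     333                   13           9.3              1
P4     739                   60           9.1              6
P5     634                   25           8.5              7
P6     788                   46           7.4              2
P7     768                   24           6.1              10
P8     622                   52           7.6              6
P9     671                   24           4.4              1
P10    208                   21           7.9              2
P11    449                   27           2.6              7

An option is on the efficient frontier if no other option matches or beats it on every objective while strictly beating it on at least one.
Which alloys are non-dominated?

P1: not dominated (best yield strength).
P2: not dominated.
P3: dominated by P1 (yield strength 892≥333, cost 6≤13, density 4.2≤9.3, corrosion resistance 1≥1).
P4: dominated by P7 (yield strength 768≥739, cost 24≤60, density 6.1≤9.1, corrosion resistance 10≥6).
P5: dominated by P7 (yield strength 768≥634, cost 24≤25, density 6.1≤8.5, corrosion resistance 10≥7).
P6: not dominated.
P7: not dominated (best corrosion resistance).
P8: dominated by P7 (yield strength 768≥622, cost 24≤52, density 6.1≤7.6, corrosion resistance 10≥6).
P9: dominated by P1 (yield strength 892≥671, cost 6≤24, density 4.2≤4.4, corrosion resistance 1≥1).
P10: not dominated.
P11: not dominated (best density).

P1, P2, P6, P7, P10, P11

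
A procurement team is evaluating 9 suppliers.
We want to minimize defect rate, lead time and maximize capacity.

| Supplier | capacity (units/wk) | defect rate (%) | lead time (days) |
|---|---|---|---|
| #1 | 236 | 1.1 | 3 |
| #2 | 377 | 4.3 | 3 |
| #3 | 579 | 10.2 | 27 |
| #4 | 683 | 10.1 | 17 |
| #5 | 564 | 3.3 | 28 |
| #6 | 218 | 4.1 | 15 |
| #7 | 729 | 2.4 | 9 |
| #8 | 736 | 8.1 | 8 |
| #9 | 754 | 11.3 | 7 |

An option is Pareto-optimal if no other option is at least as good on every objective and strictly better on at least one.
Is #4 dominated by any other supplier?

Yes

#7 vs #4: capacity 729≥683, defect rate 2.4≤10.1, lead time 9≤17 — #7 is at least as good on every objective and strictly better on at least one, so #7 dominates #4.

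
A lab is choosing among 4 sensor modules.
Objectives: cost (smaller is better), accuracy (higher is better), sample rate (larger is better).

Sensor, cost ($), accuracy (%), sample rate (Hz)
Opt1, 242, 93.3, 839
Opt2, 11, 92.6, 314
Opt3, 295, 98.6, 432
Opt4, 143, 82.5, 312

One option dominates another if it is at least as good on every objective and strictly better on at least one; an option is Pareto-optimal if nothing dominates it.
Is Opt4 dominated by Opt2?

Yes

Opt2 vs Opt4: cost 11≤143, accuracy 92.6≥82.5, sample rate 314≥312 — Opt2 is at least as good on every objective with at least one strict improvement.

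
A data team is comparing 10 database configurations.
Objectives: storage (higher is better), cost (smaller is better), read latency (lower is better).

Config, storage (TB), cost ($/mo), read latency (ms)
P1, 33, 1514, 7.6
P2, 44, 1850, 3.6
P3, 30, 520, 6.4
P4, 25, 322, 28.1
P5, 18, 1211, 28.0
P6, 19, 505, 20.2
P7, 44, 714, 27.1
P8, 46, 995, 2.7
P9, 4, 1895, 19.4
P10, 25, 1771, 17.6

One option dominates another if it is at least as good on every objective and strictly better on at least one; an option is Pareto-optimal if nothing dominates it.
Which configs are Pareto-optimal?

P1: dominated by P8 (storage 46≥33, cost 995≤1514, read latency 2.7≤7.6).
P2: dominated by P8 (storage 46≥44, cost 995≤1850, read latency 2.7≤3.6).
P3: not dominated.
P4: not dominated (best cost).
P5: dominated by P3 (storage 30≥18, cost 520≤1211, read latency 6.4≤28.0).
P6: not dominated.
P7: not dominated.
P8: not dominated (best storage).
P9: dominated by P1 (storage 33≥4, cost 1514≤1895, read latency 7.6≤19.4).
P10: dominated by P1 (storage 33≥25, cost 1514≤1771, read latency 7.6≤17.6).

P3, P4, P6, P7, P8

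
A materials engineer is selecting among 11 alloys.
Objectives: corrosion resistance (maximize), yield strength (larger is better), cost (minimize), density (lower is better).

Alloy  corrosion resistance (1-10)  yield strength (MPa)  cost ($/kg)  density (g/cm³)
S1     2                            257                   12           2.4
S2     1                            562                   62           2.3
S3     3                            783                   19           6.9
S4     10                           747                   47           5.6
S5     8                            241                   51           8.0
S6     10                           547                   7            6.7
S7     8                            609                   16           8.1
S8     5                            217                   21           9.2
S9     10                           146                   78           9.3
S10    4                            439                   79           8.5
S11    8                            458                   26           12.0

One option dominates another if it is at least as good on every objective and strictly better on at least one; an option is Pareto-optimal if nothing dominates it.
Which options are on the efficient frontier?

S1, S2, S3, S4, S6, S7

S1: not dominated.
S2: not dominated (best density).
S3: not dominated (best yield strength).
S4: not dominated.
S5: dominated by S4 (corrosion resistance 10≥8, yield strength 747≥241, cost 47≤51, density 5.6≤8.0).
S6: not dominated (best cost).
S7: not dominated.
S8: dominated by S6 (corrosion resistance 10≥5, yield strength 547≥217, cost 7≤21, density 6.7≤9.2).
S9: dominated by S4 (corrosion resistance 10≥10, yield strength 747≥146, cost 47≤78, density 5.6≤9.3).
S10: dominated by S4 (corrosion resistance 10≥4, yield strength 747≥439, cost 47≤79, density 5.6≤8.5).
S11: dominated by S6 (corrosion resistance 10≥8, yield strength 547≥458, cost 7≤26, density 6.7≤12.0).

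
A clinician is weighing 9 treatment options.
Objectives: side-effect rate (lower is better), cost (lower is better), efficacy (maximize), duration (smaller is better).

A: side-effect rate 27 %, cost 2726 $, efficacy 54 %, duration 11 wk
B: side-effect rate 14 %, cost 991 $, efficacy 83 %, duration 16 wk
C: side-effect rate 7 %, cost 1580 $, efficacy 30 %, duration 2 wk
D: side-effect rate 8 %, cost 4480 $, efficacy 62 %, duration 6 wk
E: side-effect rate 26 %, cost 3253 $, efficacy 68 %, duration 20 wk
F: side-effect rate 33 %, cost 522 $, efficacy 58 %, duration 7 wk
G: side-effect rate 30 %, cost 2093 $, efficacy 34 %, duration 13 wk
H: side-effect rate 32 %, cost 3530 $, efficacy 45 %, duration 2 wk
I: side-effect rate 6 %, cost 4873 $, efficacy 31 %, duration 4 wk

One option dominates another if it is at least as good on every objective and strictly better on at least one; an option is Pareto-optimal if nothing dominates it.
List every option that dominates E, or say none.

B

B: side-effect rate 14≤26, cost 991≤3253, efficacy 83≥68, duration 16≤20 — dominates E.
Others (A, C, D, F, G, H, I) are each worse than E on at least one objective.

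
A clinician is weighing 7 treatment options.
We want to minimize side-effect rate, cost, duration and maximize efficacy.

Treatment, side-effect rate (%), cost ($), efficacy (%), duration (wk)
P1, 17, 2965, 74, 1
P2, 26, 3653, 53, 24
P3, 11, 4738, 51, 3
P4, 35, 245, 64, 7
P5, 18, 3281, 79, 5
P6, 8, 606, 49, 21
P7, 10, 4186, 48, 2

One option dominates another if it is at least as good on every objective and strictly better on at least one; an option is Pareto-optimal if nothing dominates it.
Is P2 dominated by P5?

Yes

P5 vs P2: side-effect rate 18≤26, cost 3281≤3653, efficacy 79≥53, duration 5≤24 — P5 is at least as good on every objective with at least one strict improvement.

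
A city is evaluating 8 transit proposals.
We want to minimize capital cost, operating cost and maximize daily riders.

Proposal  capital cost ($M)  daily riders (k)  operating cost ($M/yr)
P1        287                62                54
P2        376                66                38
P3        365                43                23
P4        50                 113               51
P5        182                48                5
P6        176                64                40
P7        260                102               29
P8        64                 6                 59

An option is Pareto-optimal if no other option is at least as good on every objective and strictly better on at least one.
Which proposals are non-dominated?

P1: dominated by P4 (capital cost 50≤287, daily riders 113≥62, operating cost 51≤54).
P2: dominated by P7 (capital cost 260≤376, daily riders 102≥66, operating cost 29≤38).
P3: dominated by P5 (capital cost 182≤365, daily riders 48≥43, operating cost 5≤23).
P4: not dominated (best capital cost).
P5: not dominated (best operating cost).
P6: not dominated.
P7: not dominated.
P8: dominated by P4 (capital cost 50≤64, daily riders 113≥6, operating cost 51≤59).

P4, P5, P6, P7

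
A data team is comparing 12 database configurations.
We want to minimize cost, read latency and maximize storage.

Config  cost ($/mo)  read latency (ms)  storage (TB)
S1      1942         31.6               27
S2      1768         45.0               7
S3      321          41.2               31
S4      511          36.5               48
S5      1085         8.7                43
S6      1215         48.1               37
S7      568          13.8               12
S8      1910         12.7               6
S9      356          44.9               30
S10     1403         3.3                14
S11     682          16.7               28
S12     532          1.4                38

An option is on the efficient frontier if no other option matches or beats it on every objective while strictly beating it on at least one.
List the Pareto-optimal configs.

S1: dominated by S5 (cost 1085≤1942, read latency 8.7≤31.6, storage 43≥27).
S2: dominated by S3 (cost 321≤1768, read latency 41.2≤45.0, storage 31≥7).
S3: not dominated (best cost).
S4: not dominated (best storage).
S5: not dominated.
S6: dominated by S4 (cost 511≤1215, read latency 36.5≤48.1, storage 48≥37).
S7: dominated by S12 (cost 532≤568, read latency 1.4≤13.8, storage 38≥12).
S8: dominated by S5 (cost 1085≤1910, read latency 8.7≤12.7, storage 43≥6).
S9: dominated by S3 (cost 321≤356, read latency 41.2≤44.9, storage 31≥30).
S10: dominated by S12 (cost 532≤1403, read latency 1.4≤3.3, storage 38≥14).
S11: dominated by S12 (cost 532≤682, read latency 1.4≤16.7, storage 38≥28).
S12: not dominated (best read latency).

S3, S4, S5, S12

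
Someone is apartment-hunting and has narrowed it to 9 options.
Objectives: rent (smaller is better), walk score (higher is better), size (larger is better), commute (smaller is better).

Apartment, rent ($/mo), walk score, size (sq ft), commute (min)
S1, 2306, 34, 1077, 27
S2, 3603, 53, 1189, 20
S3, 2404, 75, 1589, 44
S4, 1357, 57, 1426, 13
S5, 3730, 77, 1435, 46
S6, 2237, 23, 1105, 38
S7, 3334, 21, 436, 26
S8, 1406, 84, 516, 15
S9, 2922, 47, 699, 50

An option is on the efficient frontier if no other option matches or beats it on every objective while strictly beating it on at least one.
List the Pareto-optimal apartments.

S3, S4, S5, S8

S1: dominated by S4 (rent 1357≤2306, walk score 57≥34, size 1426≥1077, commute 13≤27).
S2: dominated by S4 (rent 1357≤3603, walk score 57≥53, size 1426≥1189, commute 13≤20).
S3: not dominated (best size).
S4: not dominated (best rent).
S5: not dominated.
S6: dominated by S4 (rent 1357≤2237, walk score 57≥23, size 1426≥1105, commute 13≤38).
S7: dominated by S4 (rent 1357≤3334, walk score 57≥21, size 1426≥436, commute 13≤26).
S8: not dominated (best walk score).
S9: dominated by S3 (rent 2404≤2922, walk score 75≥47, size 1589≥699, commute 44≤50).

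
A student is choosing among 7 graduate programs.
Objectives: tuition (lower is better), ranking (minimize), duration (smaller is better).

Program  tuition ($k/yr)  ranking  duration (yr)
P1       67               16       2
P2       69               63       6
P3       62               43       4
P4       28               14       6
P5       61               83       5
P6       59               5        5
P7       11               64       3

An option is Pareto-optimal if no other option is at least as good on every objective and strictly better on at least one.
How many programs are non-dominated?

P1: not dominated (best duration).
P2: dominated by P1 (tuition 67≤69, ranking 16≤63, duration 2≤6).
P3: not dominated.
P4: not dominated.
P5: dominated by P6 (tuition 59≤61, ranking 5≤83, duration 5≤5).
P6: not dominated (best ranking).
P7: not dominated (best tuition).
Pareto-optimal: P1, P3, P4, P6, P7 → 5.

5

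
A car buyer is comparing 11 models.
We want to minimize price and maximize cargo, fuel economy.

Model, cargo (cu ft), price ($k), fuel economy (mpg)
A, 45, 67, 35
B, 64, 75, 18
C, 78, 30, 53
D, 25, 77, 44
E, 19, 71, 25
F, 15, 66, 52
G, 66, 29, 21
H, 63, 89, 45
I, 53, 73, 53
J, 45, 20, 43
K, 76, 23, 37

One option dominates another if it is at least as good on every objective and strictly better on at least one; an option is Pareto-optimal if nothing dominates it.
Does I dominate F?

No

I vs F: I is worse on price (73 vs 66), so it does not dominate F.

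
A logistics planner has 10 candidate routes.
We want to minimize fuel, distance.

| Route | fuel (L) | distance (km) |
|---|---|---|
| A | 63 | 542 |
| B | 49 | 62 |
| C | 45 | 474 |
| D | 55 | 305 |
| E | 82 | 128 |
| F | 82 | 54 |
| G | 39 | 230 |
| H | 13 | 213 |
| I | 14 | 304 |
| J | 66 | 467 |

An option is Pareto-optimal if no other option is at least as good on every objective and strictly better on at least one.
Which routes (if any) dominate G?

H

H: fuel 13≤39, distance 213≤230 — dominates G.
Others (A, B, C, D, E, F, I, J) are each worse than G on at least one objective.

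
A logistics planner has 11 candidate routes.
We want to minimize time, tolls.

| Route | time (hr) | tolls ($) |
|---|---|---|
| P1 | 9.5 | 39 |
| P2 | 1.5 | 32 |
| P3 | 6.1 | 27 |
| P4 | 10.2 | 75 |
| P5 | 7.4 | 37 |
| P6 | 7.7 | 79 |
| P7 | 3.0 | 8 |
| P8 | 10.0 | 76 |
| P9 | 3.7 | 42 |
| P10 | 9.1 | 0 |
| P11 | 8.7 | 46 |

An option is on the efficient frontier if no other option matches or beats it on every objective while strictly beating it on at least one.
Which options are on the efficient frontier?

P2, P7, P10

P1: dominated by P2 (time 1.5≤9.5, tolls 32≤39).
P2: not dominated (best time).
P3: dominated by P7 (time 3.0≤6.1, tolls 8≤27).
P4: dominated by P1 (time 9.5≤10.2, tolls 39≤75).
P5: dominated by P2 (time 1.5≤7.4, tolls 32≤37).
P6: dominated by P2 (time 1.5≤7.7, tolls 32≤79).
P7: not dominated.
P8: dominated by P1 (time 9.5≤10.0, tolls 39≤76).
P9: dominated by P2 (time 1.5≤3.7, tolls 32≤42).
P10: not dominated (best tolls).
P11: dominated by P2 (time 1.5≤8.7, tolls 32≤46).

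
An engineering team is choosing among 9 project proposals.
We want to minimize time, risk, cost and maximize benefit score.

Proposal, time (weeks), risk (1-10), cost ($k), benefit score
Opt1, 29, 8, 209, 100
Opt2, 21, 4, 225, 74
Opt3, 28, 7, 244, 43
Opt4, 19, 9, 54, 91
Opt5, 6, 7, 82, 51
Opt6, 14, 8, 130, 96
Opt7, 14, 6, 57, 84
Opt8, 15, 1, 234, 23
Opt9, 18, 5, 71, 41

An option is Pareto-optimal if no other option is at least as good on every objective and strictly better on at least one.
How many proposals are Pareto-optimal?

Opt1: not dominated (best benefit score).
Opt2: not dominated.
Opt3: dominated by Opt2 (time 21≤28, risk 4≤7, cost 225≤244, benefit score 74≥43).
Opt4: not dominated (best cost).
Opt5: not dominated (best time).
Opt6: not dominated.
Opt7: not dominated.
Opt8: not dominated (best risk).
Opt9: not dominated.
Pareto-optimal: Opt1, Opt2, Opt4, Opt5, Opt6, Opt7, Opt8, Opt9 → 8.

8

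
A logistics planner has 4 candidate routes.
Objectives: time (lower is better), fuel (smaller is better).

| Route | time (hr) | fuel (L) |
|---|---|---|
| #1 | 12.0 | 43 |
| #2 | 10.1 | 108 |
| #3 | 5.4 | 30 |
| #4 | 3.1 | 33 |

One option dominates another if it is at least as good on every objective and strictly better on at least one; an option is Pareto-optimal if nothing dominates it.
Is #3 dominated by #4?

No

#4 vs #3: #4 is worse on fuel (33 vs 30), so it does not dominate #3.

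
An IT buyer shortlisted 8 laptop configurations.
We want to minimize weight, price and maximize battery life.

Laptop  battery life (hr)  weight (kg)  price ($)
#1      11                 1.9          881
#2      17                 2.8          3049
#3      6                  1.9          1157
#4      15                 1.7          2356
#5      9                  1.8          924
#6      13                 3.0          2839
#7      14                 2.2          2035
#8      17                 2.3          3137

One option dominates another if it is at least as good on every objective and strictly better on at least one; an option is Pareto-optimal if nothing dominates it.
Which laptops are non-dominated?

#1: not dominated (best price).
#2: not dominated.
#3: dominated by #1 (battery life 11≥6, weight 1.9≤1.9, price 881≤1157).
#4: not dominated (best weight).
#5: not dominated.
#6: dominated by #4 (battery life 15≥13, weight 1.7≤3.0, price 2356≤2839).
#7: not dominated.
#8: not dominated.

#1, #2, #4, #5, #7, #8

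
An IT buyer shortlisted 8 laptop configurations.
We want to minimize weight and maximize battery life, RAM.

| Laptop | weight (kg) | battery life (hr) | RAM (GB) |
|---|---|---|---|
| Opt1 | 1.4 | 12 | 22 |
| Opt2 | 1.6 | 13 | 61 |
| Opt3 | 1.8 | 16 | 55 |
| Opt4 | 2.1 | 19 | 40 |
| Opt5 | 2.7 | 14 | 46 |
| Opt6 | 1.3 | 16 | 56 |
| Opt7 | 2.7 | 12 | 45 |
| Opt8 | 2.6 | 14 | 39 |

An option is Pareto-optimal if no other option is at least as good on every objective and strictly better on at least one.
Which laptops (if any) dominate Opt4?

Opt1: worse on battery life (12 vs 19).
Opt2: worse on battery life (13 vs 19).
Opt3: worse on battery life (16 vs 19).
Opt5: worse on weight (2.7 vs 2.1).
Opt6: worse on battery life (16 vs 19).
Opt7: worse on weight (2.7 vs 2.1).
Opt8: worse on weight (2.6 vs 2.1).
No option dominates Opt4.

none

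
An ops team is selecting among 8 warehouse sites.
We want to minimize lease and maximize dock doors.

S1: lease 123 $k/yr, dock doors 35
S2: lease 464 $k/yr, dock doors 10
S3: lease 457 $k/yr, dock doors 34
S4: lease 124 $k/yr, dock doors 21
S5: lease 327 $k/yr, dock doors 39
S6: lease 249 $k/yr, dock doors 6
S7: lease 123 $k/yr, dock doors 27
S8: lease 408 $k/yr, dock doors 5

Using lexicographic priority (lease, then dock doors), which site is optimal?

First minimize lease: best is 123, kept {S1, S7}.
Then maximize dock doors: best is 35, kept {S1}.

S1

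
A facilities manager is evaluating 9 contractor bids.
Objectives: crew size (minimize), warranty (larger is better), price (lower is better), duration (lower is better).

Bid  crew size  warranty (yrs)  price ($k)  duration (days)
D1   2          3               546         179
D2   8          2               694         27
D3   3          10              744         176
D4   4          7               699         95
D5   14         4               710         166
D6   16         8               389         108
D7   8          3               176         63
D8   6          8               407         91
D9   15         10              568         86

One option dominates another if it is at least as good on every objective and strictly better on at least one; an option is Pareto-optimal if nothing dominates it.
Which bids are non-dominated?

D1, D2, D3, D4, D6, D7, D8, D9

D1: not dominated (best crew size).
D2: not dominated (best duration).
D3: not dominated.
D4: not dominated.
D5: dominated by D4 (crew size 4≤14, warranty 7≥4, price 699≤710, duration 95≤166).
D6: not dominated.
D7: not dominated (best price).
D8: not dominated.
D9: not dominated.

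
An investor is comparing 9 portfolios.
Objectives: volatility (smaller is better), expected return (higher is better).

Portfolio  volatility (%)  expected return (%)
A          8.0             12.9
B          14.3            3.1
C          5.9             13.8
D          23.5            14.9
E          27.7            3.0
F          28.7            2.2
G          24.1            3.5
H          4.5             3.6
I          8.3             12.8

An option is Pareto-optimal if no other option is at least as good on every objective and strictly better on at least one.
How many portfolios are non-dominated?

3

A: dominated by C (volatility 5.9≤8.0, expected return 13.8≥12.9).
B: dominated by A (volatility 8.0≤14.3, expected return 12.9≥3.1).
C: not dominated.
D: not dominated (best expected return).
E: dominated by A (volatility 8.0≤27.7, expected return 12.9≥3.0).
F: dominated by A (volatility 8.0≤28.7, expected return 12.9≥2.2).
G: dominated by A (volatility 8.0≤24.1, expected return 12.9≥3.5).
H: not dominated (best volatility).
I: dominated by A (volatility 8.0≤8.3, expected return 12.9≥12.8).
Pareto-optimal: C, D, H → 3.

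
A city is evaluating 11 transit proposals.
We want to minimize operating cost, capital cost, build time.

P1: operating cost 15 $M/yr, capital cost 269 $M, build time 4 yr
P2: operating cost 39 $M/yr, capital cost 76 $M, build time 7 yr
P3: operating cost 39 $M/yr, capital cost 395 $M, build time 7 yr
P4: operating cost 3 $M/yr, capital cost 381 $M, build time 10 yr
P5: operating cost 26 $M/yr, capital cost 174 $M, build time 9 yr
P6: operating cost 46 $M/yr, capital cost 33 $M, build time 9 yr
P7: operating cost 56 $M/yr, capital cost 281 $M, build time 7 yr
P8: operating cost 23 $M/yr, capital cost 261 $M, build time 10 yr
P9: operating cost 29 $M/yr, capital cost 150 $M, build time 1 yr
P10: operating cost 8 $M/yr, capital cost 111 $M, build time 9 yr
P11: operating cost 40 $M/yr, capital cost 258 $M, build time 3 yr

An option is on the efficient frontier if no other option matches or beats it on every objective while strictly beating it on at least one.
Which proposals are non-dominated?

P1, P2, P4, P6, P9, P10

P1: not dominated.
P2: not dominated.
P3: dominated by P1 (operating cost 15≤39, capital cost 269≤395, build time 4≤7).
P4: not dominated (best operating cost).
P5: dominated by P10 (operating cost 8≤26, capital cost 111≤174, build time 9≤9).
P6: not dominated (best capital cost).
P7: dominated by P1 (operating cost 15≤56, capital cost 269≤281, build time 4≤7).
P8: dominated by P10 (operating cost 8≤23, capital cost 111≤261, build time 9≤10).
P9: not dominated (best build time).
P10: not dominated.
P11: dominated by P9 (operating cost 29≤40, capital cost 150≤258, build time 1≤3).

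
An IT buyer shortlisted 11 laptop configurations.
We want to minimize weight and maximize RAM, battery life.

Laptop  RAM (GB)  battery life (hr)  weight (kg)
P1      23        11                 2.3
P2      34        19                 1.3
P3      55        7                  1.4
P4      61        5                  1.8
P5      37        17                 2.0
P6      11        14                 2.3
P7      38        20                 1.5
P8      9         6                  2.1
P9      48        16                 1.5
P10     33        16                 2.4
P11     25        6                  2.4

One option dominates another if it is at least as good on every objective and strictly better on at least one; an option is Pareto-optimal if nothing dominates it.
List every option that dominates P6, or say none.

P2, P5, P7, P9

P2: RAM 34≥11, battery life 19≥14, weight 1.3≤2.3 — dominates P6.
P5: RAM 37≥11, battery life 17≥14, weight 2.0≤2.3 — dominates P6.
P7: RAM 38≥11, battery life 20≥14, weight 1.5≤2.3 — dominates P6.
P9: RAM 48≥11, battery life 16≥14, weight 1.5≤2.3 — dominates P6.
Others (P1, P3, P4, P8, P10, P11) are each worse than P6 on at least one objective.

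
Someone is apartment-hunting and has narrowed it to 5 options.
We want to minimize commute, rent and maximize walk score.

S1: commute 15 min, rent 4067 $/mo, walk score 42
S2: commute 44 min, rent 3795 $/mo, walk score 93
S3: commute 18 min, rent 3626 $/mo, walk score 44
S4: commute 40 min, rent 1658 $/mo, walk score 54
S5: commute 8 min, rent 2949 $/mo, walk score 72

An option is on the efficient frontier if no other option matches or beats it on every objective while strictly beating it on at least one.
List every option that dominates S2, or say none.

none

S1: worse on rent (4067 vs 3795).
S3: worse on walk score (44 vs 93).
S4: worse on walk score (54 vs 93).
S5: worse on walk score (72 vs 93).
No option dominates S2.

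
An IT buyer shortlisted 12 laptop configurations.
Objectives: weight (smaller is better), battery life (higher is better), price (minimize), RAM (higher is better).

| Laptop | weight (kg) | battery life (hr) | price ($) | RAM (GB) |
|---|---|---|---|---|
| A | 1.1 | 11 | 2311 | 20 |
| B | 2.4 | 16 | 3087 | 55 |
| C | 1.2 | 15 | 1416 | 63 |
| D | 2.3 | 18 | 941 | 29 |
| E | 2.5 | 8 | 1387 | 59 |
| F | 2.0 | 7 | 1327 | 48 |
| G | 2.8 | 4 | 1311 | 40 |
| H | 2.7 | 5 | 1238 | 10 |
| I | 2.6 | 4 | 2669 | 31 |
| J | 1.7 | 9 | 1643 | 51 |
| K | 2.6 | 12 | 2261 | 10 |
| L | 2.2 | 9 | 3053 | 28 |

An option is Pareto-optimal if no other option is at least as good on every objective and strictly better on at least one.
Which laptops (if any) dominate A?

none

B: worse on weight (2.4 vs 1.1).
C: worse on weight (1.2 vs 1.1).
D: worse on weight (2.3 vs 1.1).
E: worse on weight (2.5 vs 1.1).
F: worse on weight (2.0 vs 1.1).
G: worse on weight (2.8 vs 1.1).
H: worse on weight (2.7 vs 1.1).
I: worse on weight (2.6 vs 1.1).
J: worse on weight (1.7 vs 1.1).
K: worse on weight (2.6 vs 1.1).
L: worse on weight (2.2 vs 1.1).
No option dominates A.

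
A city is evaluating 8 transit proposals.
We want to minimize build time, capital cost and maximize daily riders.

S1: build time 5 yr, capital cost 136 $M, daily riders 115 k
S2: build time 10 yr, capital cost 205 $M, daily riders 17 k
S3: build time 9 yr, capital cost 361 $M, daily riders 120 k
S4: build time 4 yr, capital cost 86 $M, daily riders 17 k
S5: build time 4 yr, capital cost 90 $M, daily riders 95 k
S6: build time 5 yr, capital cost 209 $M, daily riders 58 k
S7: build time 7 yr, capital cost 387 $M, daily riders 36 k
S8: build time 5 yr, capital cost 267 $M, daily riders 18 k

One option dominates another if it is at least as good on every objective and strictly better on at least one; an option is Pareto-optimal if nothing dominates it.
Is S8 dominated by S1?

S1 vs S8: build time 5≤5, capital cost 136≤267, daily riders 115≥18 — S1 is at least as good on every objective with at least one strict improvement.

Yes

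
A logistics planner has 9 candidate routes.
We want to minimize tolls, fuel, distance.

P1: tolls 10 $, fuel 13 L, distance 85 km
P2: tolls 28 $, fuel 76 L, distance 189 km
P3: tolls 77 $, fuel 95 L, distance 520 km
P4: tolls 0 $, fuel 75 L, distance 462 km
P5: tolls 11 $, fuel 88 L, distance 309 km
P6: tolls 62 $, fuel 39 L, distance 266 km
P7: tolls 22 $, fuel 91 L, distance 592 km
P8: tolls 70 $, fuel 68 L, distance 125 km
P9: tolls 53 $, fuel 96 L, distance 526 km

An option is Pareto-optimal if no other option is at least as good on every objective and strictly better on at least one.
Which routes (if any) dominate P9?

P1, P2, P4, P5

P1: tolls 10≤53, fuel 13≤96, distance 85≤526 — dominates P9.
P2: tolls 28≤53, fuel 76≤96, distance 189≤526 — dominates P9.
P4: tolls 0≤53, fuel 75≤96, distance 462≤526 — dominates P9.
P5: tolls 11≤53, fuel 88≤96, distance 309≤526 — dominates P9.
Others (P3, P6, P7, P8) are each worse than P9 on at least one objective.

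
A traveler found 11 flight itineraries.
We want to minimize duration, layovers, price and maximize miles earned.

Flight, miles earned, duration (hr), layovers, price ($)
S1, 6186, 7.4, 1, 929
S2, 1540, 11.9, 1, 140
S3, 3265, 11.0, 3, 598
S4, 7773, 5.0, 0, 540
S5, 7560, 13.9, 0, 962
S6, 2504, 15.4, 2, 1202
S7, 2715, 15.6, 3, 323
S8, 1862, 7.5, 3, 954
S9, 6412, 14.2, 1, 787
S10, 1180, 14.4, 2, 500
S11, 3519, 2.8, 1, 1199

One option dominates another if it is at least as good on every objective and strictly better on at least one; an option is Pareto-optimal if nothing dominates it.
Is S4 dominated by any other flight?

No

S1: worse on miles earned (6186 vs 7773).
S2: worse on miles earned (1540 vs 7773).
S3: worse on miles earned (3265 vs 7773).
S5: worse on miles earned (7560 vs 7773).
S6: worse on miles earned (2504 vs 7773).
S7: worse on miles earned (2715 vs 7773).
S8: worse on miles earned (1862 vs 7773).
S9: worse on miles earned (6412 vs 7773).
S10: worse on miles earned (1180 vs 7773).
S11: worse on miles earned (3519 vs 7773).
No option is at least as good as S4 on every objective and strictly better on one.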